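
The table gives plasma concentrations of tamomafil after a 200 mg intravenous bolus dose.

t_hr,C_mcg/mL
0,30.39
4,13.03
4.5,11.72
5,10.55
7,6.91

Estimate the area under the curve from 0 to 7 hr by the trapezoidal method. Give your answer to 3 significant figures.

AUC = 116 mcg/mL·hr

Trapezoidal AUC_0→7:
  [0→4]: (30.39+13.03)/2 × 4 = 86.84
  [4→4.5]: (13.03+11.72)/2 × 0.5 = 6.1875
  [4.5→5]: (11.72+10.55)/2 × 0.5 = 5.5675
  [5→7]: (10.55+6.91)/2 × 2 = 17.46
  Sum = 116.055 mcg/mL·hr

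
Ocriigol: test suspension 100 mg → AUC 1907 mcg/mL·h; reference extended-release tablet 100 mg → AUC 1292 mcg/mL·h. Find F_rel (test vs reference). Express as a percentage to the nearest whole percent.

F_rel = 148%

F_rel = (AUC_test/D_test) / (AUC_ref/D_ref)
      = (1907/100) / (1292/100)
      = 19.07 / 12.92 = 1.4760 = 147.60%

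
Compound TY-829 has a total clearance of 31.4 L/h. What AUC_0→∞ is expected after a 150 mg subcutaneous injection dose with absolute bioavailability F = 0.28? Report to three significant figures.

AUC = 1.34 mg/L·h

AUC_0→∞ = F × Dose / CL
        = 0.28 × 150 / 31.4 = 1.33758 mg/L·h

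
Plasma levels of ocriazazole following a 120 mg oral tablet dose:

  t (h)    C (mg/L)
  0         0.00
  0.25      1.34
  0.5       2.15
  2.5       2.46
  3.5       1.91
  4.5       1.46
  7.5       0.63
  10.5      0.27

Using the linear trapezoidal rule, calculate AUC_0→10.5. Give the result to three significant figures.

Trapezoidal AUC_0→10.5:
  [0→0.25]: (0.00+1.34)/2 × 0.25 = 0.1675
  [0.25→0.5]: (1.34+2.15)/2 × 0.25 = 0.43625
  [0.5→2.5]: (2.15+2.46)/2 × 2 = 4.61
  [2.5→3.5]: (2.46+1.91)/2 × 1 = 2.185
  [3.5→4.5]: (1.91+1.46)/2 × 1 = 1.685
  [4.5→7.5]: (1.46+0.63)/2 × 3 = 3.135
  [7.5→10.5]: (0.63+0.27)/2 × 3 = 1.35
  Sum = 13.56875 mg/L·h

AUC = 13.6 mg/L·h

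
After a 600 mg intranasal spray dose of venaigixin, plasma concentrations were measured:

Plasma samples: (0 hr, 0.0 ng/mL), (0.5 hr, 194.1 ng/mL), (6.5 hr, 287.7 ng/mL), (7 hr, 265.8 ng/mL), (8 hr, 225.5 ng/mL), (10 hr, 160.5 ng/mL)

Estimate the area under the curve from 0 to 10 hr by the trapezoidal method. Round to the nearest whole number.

Trapezoidal AUC_0→10:
  [0→0.5]: (0.0+194.1)/2 × 0.5 = 48.525
  [0.5→6.5]: (194.1+287.7)/2 × 6 = 1445.4
  [6.5→7]: (287.7+265.8)/2 × 0.5 = 138.375
  [7→8]: (265.8+225.5)/2 × 1 = 245.65
  [8→10]: (225.5+160.5)/2 × 2 = 386.0
  Sum = 2263.95 ng/mL·hr

AUC = 2264 ng/mL·hr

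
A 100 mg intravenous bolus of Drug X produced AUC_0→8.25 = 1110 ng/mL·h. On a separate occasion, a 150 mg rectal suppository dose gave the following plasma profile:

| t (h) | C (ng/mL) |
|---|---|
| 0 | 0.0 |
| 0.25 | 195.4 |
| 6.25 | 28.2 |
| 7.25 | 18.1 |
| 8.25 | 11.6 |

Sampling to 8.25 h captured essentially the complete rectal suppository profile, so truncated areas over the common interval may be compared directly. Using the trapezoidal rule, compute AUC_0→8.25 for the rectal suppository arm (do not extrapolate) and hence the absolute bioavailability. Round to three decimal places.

F = 0.440

Trapezoidal AUC_0→8.25 (rectal suppository):
  [0→0.25]: (0.0+195.4)/2 × 0.25 = 24.425
  [0.25→6.25]: (195.4+28.2)/2 × 6 = 670.8
  [6.25→7.25]: (28.2+18.1)/2 × 1 = 23.15
  [7.25→8.25]: (18.1+11.6)/2 × 1 = 14.85
  Sum = 733.225 ng/mL·h
F = (AUC_ev/D_ev)/(AUC_iv/D_iv) = (733.225/150)/(1110/100) = 4.88817/11.1 = 0.4404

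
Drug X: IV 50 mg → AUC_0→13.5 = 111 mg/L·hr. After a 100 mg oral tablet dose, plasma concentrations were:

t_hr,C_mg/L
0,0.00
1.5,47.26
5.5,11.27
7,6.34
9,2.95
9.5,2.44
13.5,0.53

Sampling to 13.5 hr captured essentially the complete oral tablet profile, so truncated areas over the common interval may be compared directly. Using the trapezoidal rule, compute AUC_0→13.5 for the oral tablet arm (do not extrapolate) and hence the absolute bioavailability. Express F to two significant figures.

Trapezoidal AUC_0→13.5 (oral tablet):
  [0→1.5]: (0.00+47.26)/2 × 1.5 = 35.445
  [1.5→5.5]: (47.26+11.27)/2 × 4 = 117.06
  [5.5→7]: (11.27+6.34)/2 × 1.5 = 13.2075
  [7→9]: (6.34+2.95)/2 × 2 = 9.29
  [9→9.5]: (2.95+2.44)/2 × 0.5 = 1.3475
  [9.5→13.5]: (2.44+0.53)/2 × 4 = 5.94
  Sum = 182.29 mg/L·hr
F = (AUC_ev/D_ev)/(AUC_iv/D_iv) = (182.29/100)/(111/50) = 1.8229/2.22 = 0.8211

F = 0.82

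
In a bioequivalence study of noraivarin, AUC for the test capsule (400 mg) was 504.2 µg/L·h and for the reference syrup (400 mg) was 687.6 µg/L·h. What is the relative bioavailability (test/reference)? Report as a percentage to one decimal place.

F_rel = 73.3%

F_rel = (AUC_test/D_test) / (AUC_ref/D_ref)
      = (504.2/400) / (687.6/400)
      = 1.2605 / 1.719 = 0.7333 = 73.33%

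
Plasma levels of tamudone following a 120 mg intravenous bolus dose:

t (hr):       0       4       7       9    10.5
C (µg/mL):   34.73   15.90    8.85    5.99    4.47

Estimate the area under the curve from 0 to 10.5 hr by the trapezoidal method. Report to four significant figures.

AUC = 161.1 µg/mL·hr

Trapezoidal AUC_0→10.5:
  [0→4]: (34.73+15.90)/2 × 4 = 101.26
  [4→7]: (15.90+8.85)/2 × 3 = 37.125
  [7→9]: (8.85+5.99)/2 × 2 = 14.84
  [9→10.5]: (5.99+4.47)/2 × 1.5 = 7.845
  Sum = 161.07 µg/mL·hr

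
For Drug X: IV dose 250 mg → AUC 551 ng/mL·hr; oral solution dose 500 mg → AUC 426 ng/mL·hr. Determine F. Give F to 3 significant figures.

F = 0.387

F = (AUC_ev / D_ev) / (AUC_iv / D_iv)
  = (426/500) / (551/250)
  = 0.852 / 2.204 = 0.3866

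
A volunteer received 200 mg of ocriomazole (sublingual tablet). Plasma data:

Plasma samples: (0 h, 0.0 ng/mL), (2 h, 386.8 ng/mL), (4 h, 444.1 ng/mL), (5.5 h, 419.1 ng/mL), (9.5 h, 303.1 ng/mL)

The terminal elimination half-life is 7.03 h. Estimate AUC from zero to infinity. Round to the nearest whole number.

AUC = 6384 ng/mL·h

Trapezoidal AUC_0→9.5:
  [0→2]: (0.0+386.8)/2 × 2 = 386.8
  [2→4]: (386.8+444.1)/2 × 2 = 830.9
  [4→5.5]: (444.1+419.1)/2 × 1.5 = 647.4
  [5.5→9.5]: (419.1+303.1)/2 × 4 = 1444.4
  Sum = 3309.5 ng/mL·h
k_e = ln2 / t½ = 0.693147 / 7.03 = 0.0986 h^-1
Extrapolated tail: C_last / k_e = 303.1 / 0.0986 = 3074.037
AUC_0→∞ = 3309.5 + 3074.037 = 6383.537 ng/mL·h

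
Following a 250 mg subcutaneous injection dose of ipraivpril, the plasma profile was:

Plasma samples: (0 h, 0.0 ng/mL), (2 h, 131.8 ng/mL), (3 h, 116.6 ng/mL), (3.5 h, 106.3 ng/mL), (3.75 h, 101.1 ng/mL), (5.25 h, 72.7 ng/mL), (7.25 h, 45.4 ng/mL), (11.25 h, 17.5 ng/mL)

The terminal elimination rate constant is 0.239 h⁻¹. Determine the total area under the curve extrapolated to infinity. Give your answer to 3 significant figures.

AUC = 785 ng/mL·h

Trapezoidal AUC_0→11.25:
  [0→2]: (0.0+131.8)/2 × 2 = 131.8
  [2→3]: (131.8+116.6)/2 × 1 = 124.2
  [3→3.5]: (116.6+106.3)/2 × 0.5 = 55.725
  [3.5→3.75]: (106.3+101.1)/2 × 0.25 = 25.925
  [3.75→5.25]: (101.1+72.7)/2 × 1.5 = 130.35
  [5.25→7.25]: (72.7+45.4)/2 × 2 = 118.1
  [7.25→11.25]: (45.4+17.5)/2 × 4 = 125.8
  Sum = 711.9 ng/mL·h
Extrapolated tail: C_last / k_e = 17.5 / 0.239 = 73.222
AUC_0→∞ = 711.9 + 73.222 = 785.122 ng/mL·h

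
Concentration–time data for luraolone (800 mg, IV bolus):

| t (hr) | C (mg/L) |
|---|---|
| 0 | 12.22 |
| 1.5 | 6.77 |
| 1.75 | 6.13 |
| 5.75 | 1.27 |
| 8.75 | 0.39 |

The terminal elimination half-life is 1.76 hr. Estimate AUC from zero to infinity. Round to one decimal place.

Trapezoidal AUC_0→8.75:
  [0→1.5]: (12.22+6.77)/2 × 1.5 = 14.2425
  [1.5→1.75]: (6.77+6.13)/2 × 0.25 = 1.6125
  [1.75→5.75]: (6.13+1.27)/2 × 4 = 14.8
  [5.75→8.75]: (1.27+0.39)/2 × 3 = 2.49
  Sum = 33.145 mg/L·hr
k_e = ln2 / t½ = 0.693147 / 1.76 = 0.3938 hr^-1
Extrapolated tail: C_last / k_e = 0.39 / 0.3938 = 0.990
AUC_0→∞ = 33.145 + 0.990 = 34.135 mg/L·hr

AUC = 34.1 mg/L·hr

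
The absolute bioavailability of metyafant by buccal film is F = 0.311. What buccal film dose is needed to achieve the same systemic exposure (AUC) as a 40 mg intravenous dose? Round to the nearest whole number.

D_buccal = 129 mg

For equal systemic exposure: F × D_ev = D_iv
D_ev = D_iv / F = 40 / 0.311 = 128.617 mg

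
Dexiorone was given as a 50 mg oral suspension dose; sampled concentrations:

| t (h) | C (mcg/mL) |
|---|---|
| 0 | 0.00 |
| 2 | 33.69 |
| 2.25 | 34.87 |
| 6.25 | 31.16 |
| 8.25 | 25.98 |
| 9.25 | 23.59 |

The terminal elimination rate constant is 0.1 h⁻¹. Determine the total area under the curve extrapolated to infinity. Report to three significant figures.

Trapezoidal AUC_0→9.25:
  [0→2]: (0.00+33.69)/2 × 2 = 33.69
  [2→2.25]: (33.69+34.87)/2 × 0.25 = 8.57
  [2.25→6.25]: (34.87+31.16)/2 × 4 = 132.06
  [6.25→8.25]: (31.16+25.98)/2 × 2 = 57.14
  [8.25→9.25]: (25.98+23.59)/2 × 1 = 24.785
  Sum = 256.245 mcg/mL·h
Extrapolated tail: C_last / k_e = 23.59 / 0.1 = 235.900
AUC_0→∞ = 256.245 + 235.900 = 492.145 mcg/mL·h

AUC = 492 mcg/mL·h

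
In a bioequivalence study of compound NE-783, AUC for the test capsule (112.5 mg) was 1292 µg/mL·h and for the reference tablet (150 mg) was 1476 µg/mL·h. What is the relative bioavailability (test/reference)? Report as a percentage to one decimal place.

F_rel = 116.7%

F_rel = (AUC_test/D_test) / (AUC_ref/D_ref)
      = (1292/112.5) / (1476/150)
      = 11.4844 / 9.84 = 1.1671 = 116.71%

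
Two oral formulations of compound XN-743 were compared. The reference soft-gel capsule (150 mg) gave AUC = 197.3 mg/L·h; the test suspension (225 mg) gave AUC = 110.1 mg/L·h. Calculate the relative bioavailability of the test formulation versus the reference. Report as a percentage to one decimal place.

F_rel = 37.2%

F_rel = (AUC_test/D_test) / (AUC_ref/D_ref)
      = (110.1/225) / (197.3/150)
      = 0.489333 / 1.31533 = 0.3720 = 37.20%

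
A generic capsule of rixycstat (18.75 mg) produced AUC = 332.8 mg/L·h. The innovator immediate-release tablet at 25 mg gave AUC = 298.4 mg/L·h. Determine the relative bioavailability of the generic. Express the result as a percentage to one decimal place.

F_rel = (AUC_test/D_test) / (AUC_ref/D_ref)
      = (332.8/18.75) / (298.4/25)
      = 17.7493 / 11.936 = 1.4870 = 148.70%

F_rel = 148.7%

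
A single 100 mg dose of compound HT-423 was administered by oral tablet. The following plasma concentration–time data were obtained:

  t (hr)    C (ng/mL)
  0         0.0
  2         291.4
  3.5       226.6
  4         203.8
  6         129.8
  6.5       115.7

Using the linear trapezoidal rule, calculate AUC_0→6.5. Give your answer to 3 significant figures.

Trapezoidal AUC_0→6.5:
  [0→2]: (0.0+291.4)/2 × 2 = 291.4
  [2→3.5]: (291.4+226.6)/2 × 1.5 = 388.5
  [3.5→4]: (226.6+203.8)/2 × 0.5 = 107.6
  [4→6]: (203.8+129.8)/2 × 2 = 333.6
  [6→6.5]: (129.8+115.7)/2 × 0.5 = 61.375
  Sum = 1182.475 ng/mL·hr

AUC = 1180 ng/mL·hr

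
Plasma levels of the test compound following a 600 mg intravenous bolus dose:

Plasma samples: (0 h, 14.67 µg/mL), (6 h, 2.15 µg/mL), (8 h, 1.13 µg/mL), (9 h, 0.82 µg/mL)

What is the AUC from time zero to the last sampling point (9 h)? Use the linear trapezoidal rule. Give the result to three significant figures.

Trapezoidal AUC_0→9:
  [0→6]: (14.67+2.15)/2 × 6 = 50.46
  [6→8]: (2.15+1.13)/2 × 2 = 3.28
  [8→9]: (1.13+0.82)/2 × 1 = 0.975
  Sum = 54.715 µg/mL·h

AUC = 54.7 µg/mL·h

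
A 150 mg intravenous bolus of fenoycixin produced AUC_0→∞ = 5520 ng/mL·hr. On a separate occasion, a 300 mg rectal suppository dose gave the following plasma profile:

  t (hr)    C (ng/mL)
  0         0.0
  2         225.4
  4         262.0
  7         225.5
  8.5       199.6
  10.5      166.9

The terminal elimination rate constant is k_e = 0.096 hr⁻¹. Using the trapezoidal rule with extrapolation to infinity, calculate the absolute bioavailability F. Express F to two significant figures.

F = 0.35

Trapezoidal AUC_0→10.5 (rectal suppository):
  [0→2]: (0.0+225.4)/2 × 2 = 225.4
  [2→4]: (225.4+262.0)/2 × 2 = 487.4
  [4→7]: (262.0+225.5)/2 × 3 = 731.25
  [7→8.5]: (225.5+199.6)/2 × 1.5 = 318.825
  [8.5→10.5]: (199.6+166.9)/2 × 2 = 366.5
  Sum = 2129.375 ng/mL·hr
Tail: C_last/k_e = 166.9/0.096 = 1738.542
AUC_0→∞ (rectal suppository) = 2129.375 + 1738.542 = 3867.917 ng/mL·hr
F = (AUC_ev/D_ev)/(AUC_iv/D_iv) = (3867.917/300)/(5520/150) = 12.8931/36.8 = 0.3504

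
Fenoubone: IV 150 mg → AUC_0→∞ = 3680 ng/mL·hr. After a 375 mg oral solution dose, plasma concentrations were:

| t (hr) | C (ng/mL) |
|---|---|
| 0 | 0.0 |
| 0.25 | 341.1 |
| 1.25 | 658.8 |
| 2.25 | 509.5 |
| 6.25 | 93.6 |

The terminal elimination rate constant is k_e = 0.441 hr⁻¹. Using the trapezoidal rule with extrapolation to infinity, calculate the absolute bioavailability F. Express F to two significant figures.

Trapezoidal AUC_0→6.25 (oral solution):
  [0→0.25]: (0.0+341.1)/2 × 0.25 = 42.6375
  [0.25→1.25]: (341.1+658.8)/2 × 1 = 499.95
  [1.25→2.25]: (658.8+509.5)/2 × 1 = 584.15
  [2.25→6.25]: (509.5+93.6)/2 × 4 = 1206.2
  Sum = 2332.9375 ng/mL·hr
Tail: C_last/k_e = 93.6/0.441 = 212.245
AUC_0→∞ (oral solution) = 2332.9375 + 212.245 = 2545.1825 ng/mL·hr
F = (AUC_ev/D_ev)/(AUC_iv/D_iv) = (2545.1825/375)/(3680/150) = 6.78715/24.5333 = 0.2767

F = 0.28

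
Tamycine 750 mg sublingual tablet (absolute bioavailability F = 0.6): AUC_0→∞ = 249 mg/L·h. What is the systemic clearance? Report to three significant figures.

CL = 1.81 L/h

CL = F × Dose / AUC_0→∞
   = 0.6 × 750 / 249 = 1.80723 L/h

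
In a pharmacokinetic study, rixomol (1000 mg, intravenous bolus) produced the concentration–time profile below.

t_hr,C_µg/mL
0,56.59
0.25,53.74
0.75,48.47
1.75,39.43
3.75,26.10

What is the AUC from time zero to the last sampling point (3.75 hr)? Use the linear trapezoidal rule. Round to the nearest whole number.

AUC = 149 µg/mL·hr

Trapezoidal AUC_0→3.75:
  [0→0.25]: (56.59+53.74)/2 × 0.25 = 13.79125
  [0.25→0.75]: (53.74+48.47)/2 × 0.5 = 25.5525
  [0.75→1.75]: (48.47+39.43)/2 × 1 = 43.95
  [1.75→3.75]: (39.43+26.10)/2 × 2 = 65.53
  Sum = 148.82375 µg/mL·hr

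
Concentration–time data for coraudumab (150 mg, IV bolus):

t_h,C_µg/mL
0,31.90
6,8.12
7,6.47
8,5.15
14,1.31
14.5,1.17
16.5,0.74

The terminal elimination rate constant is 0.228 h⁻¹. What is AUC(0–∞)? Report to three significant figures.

AUC = 158 µg/mL·h

Trapezoidal AUC_0→16.5:
  [0→6]: (31.90+8.12)/2 × 6 = 120.06
  [6→7]: (8.12+6.47)/2 × 1 = 7.295
  [7→8]: (6.47+5.15)/2 × 1 = 5.81
  [8→14]: (5.15+1.31)/2 × 6 = 19.38
  [14→14.5]: (1.31+1.17)/2 × 0.5 = 0.62
  [14.5→16.5]: (1.17+0.74)/2 × 2 = 1.91
  Sum = 155.075 µg/mL·h
Extrapolated tail: C_last / k_e = 0.74 / 0.228 = 3.246
AUC_0→∞ = 155.075 + 3.246 = 158.321 µg/mL·h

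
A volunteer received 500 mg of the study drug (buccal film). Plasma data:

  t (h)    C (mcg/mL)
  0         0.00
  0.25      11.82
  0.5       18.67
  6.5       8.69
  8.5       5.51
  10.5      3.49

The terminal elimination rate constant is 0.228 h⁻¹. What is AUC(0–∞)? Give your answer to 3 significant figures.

AUC = 126 mcg/mL·h

Trapezoidal AUC_0→10.5:
  [0→0.25]: (0.00+11.82)/2 × 0.25 = 1.4775
  [0.25→0.5]: (11.82+18.67)/2 × 0.25 = 3.81125
  [0.5→6.5]: (18.67+8.69)/2 × 6 = 82.08
  [6.5→8.5]: (8.69+5.51)/2 × 2 = 14.2
  [8.5→10.5]: (5.51+3.49)/2 × 2 = 9.0
  Sum = 110.56875 mcg/mL·h
Extrapolated tail: C_last / k_e = 3.49 / 0.228 = 15.307
AUC_0→∞ = 110.56875 + 15.307 = 125.87575 mcg/mL·h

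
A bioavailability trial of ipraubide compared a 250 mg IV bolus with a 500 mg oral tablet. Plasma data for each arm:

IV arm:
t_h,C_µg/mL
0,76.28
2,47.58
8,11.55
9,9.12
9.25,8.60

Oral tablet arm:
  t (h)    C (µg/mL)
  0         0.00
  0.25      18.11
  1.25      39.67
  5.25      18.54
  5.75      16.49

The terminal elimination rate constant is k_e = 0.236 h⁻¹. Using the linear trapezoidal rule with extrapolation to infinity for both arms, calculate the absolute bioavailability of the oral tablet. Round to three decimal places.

F = 0.323

Trapezoidal AUC_0→9.25 (IV):
  [0→2]: (76.28+47.58)/2 × 2 = 123.86
  [2→8]: (47.58+11.55)/2 × 6 = 177.39
  [8→9]: (11.55+9.12)/2 × 1 = 10.335
  [9→9.25]: (9.12+8.60)/2 × 0.25 = 2.215
  Sum = 313.8 µg/mL·h
IV tail: 8.60/0.236 = 36.441; AUC_iv,0→∞ = 313.8 + 36.441 = 350.241 µg/mL·h
Trapezoidal AUC_0→5.75 (oral tablet):
  [0→0.25]: (0.00+18.11)/2 × 0.25 = 2.26375
  [0.25→1.25]: (18.11+39.67)/2 × 1 = 28.89
  [1.25→5.25]: (39.67+18.54)/2 × 4 = 116.42
  [5.25→5.75]: (18.54+16.49)/2 × 0.5 = 8.7575
  Sum = 156.33125 µg/mL·h
oral tablet tail: 16.49/0.236 = 69.873; AUC_ev,0→∞ = 156.33125 + 69.873 = 226.20425 µg/mL·h
F = (AUC_ev/D_ev)/(AUC_iv/D_iv) = (226.20425/500)/(350.241/250) = 0.4524085/1.400964 = 0.3229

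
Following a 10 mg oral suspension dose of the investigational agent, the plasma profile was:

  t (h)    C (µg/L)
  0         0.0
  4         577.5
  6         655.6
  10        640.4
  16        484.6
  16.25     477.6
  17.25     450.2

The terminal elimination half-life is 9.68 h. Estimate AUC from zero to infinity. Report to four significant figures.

Trapezoidal AUC_0→17.25:
  [0→4]: (0.0+577.5)/2 × 4 = 1155.0
  [4→6]: (577.5+655.6)/2 × 2 = 1233.1
  [6→10]: (655.6+640.4)/2 × 4 = 2592.0
  [10→16]: (640.4+484.6)/2 × 6 = 3375.0
  [16→16.25]: (484.6+477.6)/2 × 0.25 = 120.275
  [16.25→17.25]: (477.6+450.2)/2 × 1 = 463.9
  Sum = 8939.275 µg/L·h
k_e = ln2 / t½ = 0.693147 / 9.68 = 0.0716 h^-1
Extrapolated tail: C_last / k_e = 450.2 / 0.0716 = 6287.709
AUC_0→∞ = 8939.275 + 6287.709 = 15226.984 µg/L·h

AUC = 15230 µg/L·h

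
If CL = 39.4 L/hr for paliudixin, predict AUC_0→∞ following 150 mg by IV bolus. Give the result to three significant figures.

AUC = 3.81 mg/L·hr

AUC_0→∞ = Dose_iv / CL
        = 150 / 39.4 = 3.80711 mg/L·hr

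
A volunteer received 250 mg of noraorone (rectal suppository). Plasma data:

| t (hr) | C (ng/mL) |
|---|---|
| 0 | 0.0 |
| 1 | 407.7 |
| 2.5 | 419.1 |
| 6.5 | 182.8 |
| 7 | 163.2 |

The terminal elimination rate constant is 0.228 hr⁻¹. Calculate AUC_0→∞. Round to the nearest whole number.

AUC = 2830 ng/mL·hr

Trapezoidal AUC_0→7:
  [0→1]: (0.0+407.7)/2 × 1 = 203.85
  [1→2.5]: (407.7+419.1)/2 × 1.5 = 620.1
  [2.5→6.5]: (419.1+182.8)/2 × 4 = 1203.8
  [6.5→7]: (182.8+163.2)/2 × 0.5 = 86.5
  Sum = 2114.25 ng/mL·hr
Extrapolated tail: C_last / k_e = 163.2 / 0.228 = 715.789
AUC_0→∞ = 2114.25 + 715.789 = 2830.039 ng/mL·hr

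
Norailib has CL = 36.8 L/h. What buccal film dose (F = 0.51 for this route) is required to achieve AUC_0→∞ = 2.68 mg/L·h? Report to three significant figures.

Dose = CL × AUC_0→∞ / F
     = 36.8 × 2.68 / 0.51 = 193.38 mg

Dose = 193 mg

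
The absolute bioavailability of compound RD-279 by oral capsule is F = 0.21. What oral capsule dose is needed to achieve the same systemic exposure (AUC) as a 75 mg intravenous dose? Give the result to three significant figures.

For equal systemic exposure: F × D_ev = D_iv
D_ev = D_iv / F = 75 / 0.21 = 357.143 mg

D_oral = 357 mg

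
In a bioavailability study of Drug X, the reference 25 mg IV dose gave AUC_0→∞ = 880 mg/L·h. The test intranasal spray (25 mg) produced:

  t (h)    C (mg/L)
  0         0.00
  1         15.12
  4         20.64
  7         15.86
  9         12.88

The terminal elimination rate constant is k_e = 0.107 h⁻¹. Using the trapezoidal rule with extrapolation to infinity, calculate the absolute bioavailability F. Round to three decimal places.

F = 0.301

Trapezoidal AUC_0→9 (intranasal spray):
  [0→1]: (0.00+15.12)/2 × 1 = 7.56
  [1→4]: (15.12+20.64)/2 × 3 = 53.64
  [4→7]: (20.64+15.86)/2 × 3 = 54.75
  [7→9]: (15.86+12.88)/2 × 2 = 28.74
  Sum = 144.69 mg/L·h
Tail: C_last/k_e = 12.88/0.107 = 120.374
AUC_0→∞ (intranasal spray) = 144.69 + 120.374 = 265.064 mg/L·h
F = (AUC_ev/D_ev)/(AUC_iv/D_iv) = (265.064/25)/(880/25) = 10.60256/35.2 = 0.3012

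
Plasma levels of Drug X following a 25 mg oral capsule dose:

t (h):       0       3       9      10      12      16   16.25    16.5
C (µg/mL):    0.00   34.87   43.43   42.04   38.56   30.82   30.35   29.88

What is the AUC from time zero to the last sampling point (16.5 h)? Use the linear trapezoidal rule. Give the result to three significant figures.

Trapezoidal AUC_0→16.5:
  [0→3]: (0.00+34.87)/2 × 3 = 52.305
  [3→9]: (34.87+43.43)/2 × 6 = 234.9
  [9→10]: (43.43+42.04)/2 × 1 = 42.735
  [10→12]: (42.04+38.56)/2 × 2 = 80.6
  [12→16]: (38.56+30.82)/2 × 4 = 138.76
  [16→16.25]: (30.82+30.35)/2 × 0.25 = 7.64625
  [16.25→16.5]: (30.35+29.88)/2 × 0.25 = 7.52875
  Sum = 564.475 µg/mL·h

AUC = 564 µg/mL·h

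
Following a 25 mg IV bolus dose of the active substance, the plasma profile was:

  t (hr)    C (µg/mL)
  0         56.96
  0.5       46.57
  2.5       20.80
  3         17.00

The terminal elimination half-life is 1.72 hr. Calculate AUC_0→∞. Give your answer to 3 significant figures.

Trapezoidal AUC_0→3:
  [0→0.5]: (56.96+46.57)/2 × 0.5 = 25.8825
  [0.5→2.5]: (46.57+20.80)/2 × 2 = 67.37
  [2.5→3]: (20.80+17.00)/2 × 0.5 = 9.45
  Sum = 102.7025 µg/mL·hr
k_e = ln2 / t½ = 0.693147 / 1.72 = 0.4030 hr^-1
Extrapolated tail: C_last / k_e = 17.00 / 0.403 = 42.184
AUC_0→∞ = 102.7025 + 42.184 = 144.8865 µg/mL·hr

AUC = 145 µg/mL·hr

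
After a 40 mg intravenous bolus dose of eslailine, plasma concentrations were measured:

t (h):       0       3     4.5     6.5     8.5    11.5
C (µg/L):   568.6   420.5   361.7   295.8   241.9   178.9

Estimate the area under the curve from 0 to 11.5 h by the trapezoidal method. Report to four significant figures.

Trapezoidal AUC_0→11.5:
  [0→3]: (568.6+420.5)/2 × 3 = 1483.65
  [3→4.5]: (420.5+361.7)/2 × 1.5 = 586.65
  [4.5→6.5]: (361.7+295.8)/2 × 2 = 657.5
  [6.5→8.5]: (295.8+241.9)/2 × 2 = 537.7
  [8.5→11.5]: (241.9+178.9)/2 × 3 = 631.2
  Sum = 3896.7 µg/L·h

AUC = 3897 µg/L·h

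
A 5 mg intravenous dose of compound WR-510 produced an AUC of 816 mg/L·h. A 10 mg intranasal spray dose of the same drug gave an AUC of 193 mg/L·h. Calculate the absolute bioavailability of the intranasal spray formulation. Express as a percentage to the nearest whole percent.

F = (AUC_ev / D_ev) / (AUC_iv / D_iv)
  = (193/10) / (816/5)
  = 19.3 / 163.2 = 0.1183
  = 11.83%

F = 12%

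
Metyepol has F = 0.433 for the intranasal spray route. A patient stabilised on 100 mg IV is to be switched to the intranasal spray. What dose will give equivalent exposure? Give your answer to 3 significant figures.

For equal systemic exposure: F × D_ev = D_iv
D_ev = D_iv / F = 100 / 0.433 = 230.947 mg

D_intranasal = 231 mg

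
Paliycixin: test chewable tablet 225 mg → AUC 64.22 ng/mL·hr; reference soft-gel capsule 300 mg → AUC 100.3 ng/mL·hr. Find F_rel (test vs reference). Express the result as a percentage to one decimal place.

F_rel = (AUC_test/D_test) / (AUC_ref/D_ref)
      = (64.22/225) / (100.3/300)
      = 0.285422 / 0.334333 = 0.8537 = 85.37%

F_rel = 85.4%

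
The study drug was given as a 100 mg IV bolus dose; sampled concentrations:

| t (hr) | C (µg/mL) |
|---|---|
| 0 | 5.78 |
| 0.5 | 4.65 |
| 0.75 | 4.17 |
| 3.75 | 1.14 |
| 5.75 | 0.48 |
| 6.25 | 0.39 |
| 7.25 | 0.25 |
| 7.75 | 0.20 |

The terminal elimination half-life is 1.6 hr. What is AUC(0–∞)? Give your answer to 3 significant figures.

Trapezoidal AUC_0→7.75:
  [0→0.5]: (5.78+4.65)/2 × 0.5 = 2.6075
  [0.5→0.75]: (4.65+4.17)/2 × 0.25 = 1.1025
  [0.75→3.75]: (4.17+1.14)/2 × 3 = 7.965
  [3.75→5.75]: (1.14+0.48)/2 × 2 = 1.62
  [5.75→6.25]: (0.48+0.39)/2 × 0.5 = 0.2175
  [6.25→7.25]: (0.39+0.25)/2 × 1 = 0.32
  [7.25→7.75]: (0.25+0.20)/2 × 0.5 = 0.1125
  Sum = 13.945 µg/mL·hr
k_e = ln2 / t½ = 0.693147 / 1.6 = 0.4332 hr^-1
Extrapolated tail: C_last / k_e = 0.20 / 0.4332 = 0.462
AUC_0→∞ = 13.945 + 0.462 = 14.407 µg/mL·hr

AUC = 14.4 µg/mL·hr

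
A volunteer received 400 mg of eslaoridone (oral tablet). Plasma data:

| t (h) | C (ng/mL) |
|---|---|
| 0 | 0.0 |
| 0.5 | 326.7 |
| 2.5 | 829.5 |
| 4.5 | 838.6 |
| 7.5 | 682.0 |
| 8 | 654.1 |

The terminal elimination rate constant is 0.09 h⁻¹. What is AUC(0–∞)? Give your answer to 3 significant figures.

AUC = 12800 ng/mL·h

Trapezoidal AUC_0→8:
  [0→0.5]: (0.0+326.7)/2 × 0.5 = 81.675
  [0.5→2.5]: (326.7+829.5)/2 × 2 = 1156.2
  [2.5→4.5]: (829.5+838.6)/2 × 2 = 1668.1
  [4.5→7.5]: (838.6+682.0)/2 × 3 = 2280.9
  [7.5→8]: (682.0+654.1)/2 × 0.5 = 334.025
  Sum = 5520.9 ng/mL·h
Extrapolated tail: C_last / k_e = 654.1 / 0.09 = 7267.778
AUC_0→∞ = 5520.9 + 7267.778 = 12788.678 ng/mL·h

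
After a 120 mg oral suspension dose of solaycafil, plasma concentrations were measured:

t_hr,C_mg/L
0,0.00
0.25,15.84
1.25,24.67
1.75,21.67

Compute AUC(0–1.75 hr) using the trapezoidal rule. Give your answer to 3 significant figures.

Trapezoidal AUC_0→1.75:
  [0→0.25]: (0.00+15.84)/2 × 0.25 = 1.98
  [0.25→1.25]: (15.84+24.67)/2 × 1 = 20.255
  [1.25→1.75]: (24.67+21.67)/2 × 0.5 = 11.585
  Sum = 33.82 mg/L·hr

AUC = 33.8 mg/L·hr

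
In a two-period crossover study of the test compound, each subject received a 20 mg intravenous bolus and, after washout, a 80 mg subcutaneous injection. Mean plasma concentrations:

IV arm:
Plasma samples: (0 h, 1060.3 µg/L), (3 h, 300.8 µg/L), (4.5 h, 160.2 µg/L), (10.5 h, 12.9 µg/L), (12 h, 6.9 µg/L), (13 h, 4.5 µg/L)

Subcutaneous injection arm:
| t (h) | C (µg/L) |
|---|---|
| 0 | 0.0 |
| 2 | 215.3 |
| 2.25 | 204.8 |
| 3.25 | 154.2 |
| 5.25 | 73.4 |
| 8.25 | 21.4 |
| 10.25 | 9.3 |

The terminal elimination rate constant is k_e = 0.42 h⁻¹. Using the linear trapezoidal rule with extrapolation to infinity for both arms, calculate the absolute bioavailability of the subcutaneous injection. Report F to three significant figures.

F = 0.0740

Trapezoidal AUC_0→13 (IV):
  [0→3]: (1060.3+300.8)/2 × 3 = 2041.65
  [3→4.5]: (300.8+160.2)/2 × 1.5 = 345.75
  [4.5→10.5]: (160.2+12.9)/2 × 6 = 519.3
  [10.5→12]: (12.9+6.9)/2 × 1.5 = 14.85
  [12→13]: (6.9+4.5)/2 × 1 = 5.7
  Sum = 2927.25 µg/L·h
IV tail: 4.5/0.42 = 10.714; AUC_iv,0→∞ = 2927.25 + 10.714 = 2937.964 µg/L·h
Trapezoidal AUC_0→10.25 (subcutaneous injection):
  [0→2]: (0.0+215.3)/2 × 2 = 215.3
  [2→2.25]: (215.3+204.8)/2 × 0.25 = 52.5125
  [2.25→3.25]: (204.8+154.2)/2 × 1 = 179.5
  [3.25→5.25]: (154.2+73.4)/2 × 2 = 227.6
  [5.25→8.25]: (73.4+21.4)/2 × 3 = 142.2
  [8.25→10.25]: (21.4+9.3)/2 × 2 = 30.7
  Sum = 847.8125 µg/L·h
subcutaneous injection tail: 9.3/0.42 = 22.143; AUC_ev,0→∞ = 847.8125 + 22.143 = 869.9555 µg/L·h
F = (AUC_ev/D_ev)/(AUC_iv/D_iv) = (869.9555/80)/(2937.964/20) = 10.8744/146.8982 = 0.0740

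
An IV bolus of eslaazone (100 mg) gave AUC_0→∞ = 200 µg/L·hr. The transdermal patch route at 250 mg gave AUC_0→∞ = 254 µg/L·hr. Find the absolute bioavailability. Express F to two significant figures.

F = 0.51

F = (AUC_ev / D_ev) / (AUC_iv / D_iv)
  = (254/250) / (200/100)
  = 1.016 / 2 = 0.5080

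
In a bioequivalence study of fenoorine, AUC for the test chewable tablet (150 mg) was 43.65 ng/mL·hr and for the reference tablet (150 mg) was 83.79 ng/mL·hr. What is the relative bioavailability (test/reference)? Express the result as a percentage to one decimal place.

F_rel = (AUC_test/D_test) / (AUC_ref/D_ref)
      = (43.65/150) / (83.79/150)
      = 0.291 / 0.5586 = 0.5209 = 52.09%

F_rel = 52.1%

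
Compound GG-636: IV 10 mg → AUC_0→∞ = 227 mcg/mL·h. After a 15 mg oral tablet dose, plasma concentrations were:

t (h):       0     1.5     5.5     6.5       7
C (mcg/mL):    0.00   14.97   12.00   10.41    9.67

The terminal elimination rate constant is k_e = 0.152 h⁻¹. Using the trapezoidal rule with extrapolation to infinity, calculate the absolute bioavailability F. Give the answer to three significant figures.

F = 0.426

Trapezoidal AUC_0→7 (oral tablet):
  [0→1.5]: (0.00+14.97)/2 × 1.5 = 11.2275
  [1.5→5.5]: (14.97+12.00)/2 × 4 = 53.94
  [5.5→6.5]: (12.00+10.41)/2 × 1 = 11.205
  [6.5→7]: (10.41+9.67)/2 × 0.5 = 5.02
  Sum = 81.3925 mcg/mL·h
Tail: C_last/k_e = 9.67/0.152 = 63.618
AUC_0→∞ (oral tablet) = 81.3925 + 63.618 = 145.0105 mcg/mL·h
F = (AUC_ev/D_ev)/(AUC_iv/D_iv) = (145.0105/15)/(227/10) = 9.66737/22.7 = 0.4259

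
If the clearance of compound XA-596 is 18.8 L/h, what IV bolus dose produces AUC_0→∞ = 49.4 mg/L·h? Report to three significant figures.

Dose_iv = CL × AUC_0→∞
     = 18.8 × 49.4 = 928.72 mg

Dose = 929 mg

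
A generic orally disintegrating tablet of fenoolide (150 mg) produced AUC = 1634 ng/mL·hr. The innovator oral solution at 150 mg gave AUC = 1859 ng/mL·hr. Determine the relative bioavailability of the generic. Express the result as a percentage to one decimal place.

F_rel = 87.9%

F_rel = (AUC_test/D_test) / (AUC_ref/D_ref)
      = (1634/150) / (1859/150)
      = 10.8933 / 12.3933 = 0.8790 = 87.90%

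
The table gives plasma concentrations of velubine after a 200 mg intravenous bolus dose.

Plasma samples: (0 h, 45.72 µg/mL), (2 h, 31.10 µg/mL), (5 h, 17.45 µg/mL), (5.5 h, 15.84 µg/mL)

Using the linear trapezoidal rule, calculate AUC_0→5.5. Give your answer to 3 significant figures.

AUC = 158 µg/mL·h

Trapezoidal AUC_0→5.5:
  [0→2]: (45.72+31.10)/2 × 2 = 76.82
  [2→5]: (31.10+17.45)/2 × 3 = 72.825
  [5→5.5]: (17.45+15.84)/2 × 0.5 = 8.3225
  Sum = 157.9675 µg/mL·h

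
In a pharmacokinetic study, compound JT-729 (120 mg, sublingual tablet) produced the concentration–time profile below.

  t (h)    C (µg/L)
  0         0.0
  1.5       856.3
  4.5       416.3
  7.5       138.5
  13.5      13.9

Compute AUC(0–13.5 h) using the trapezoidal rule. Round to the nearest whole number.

AUC = 3841 µg/L·h

Trapezoidal AUC_0→13.5:
  [0→1.5]: (0.0+856.3)/2 × 1.5 = 642.225
  [1.5→4.5]: (856.3+416.3)/2 × 3 = 1908.9
  [4.5→7.5]: (416.3+138.5)/2 × 3 = 832.2
  [7.5→13.5]: (138.5+13.9)/2 × 6 = 457.2
  Sum = 3840.525 µg/L·h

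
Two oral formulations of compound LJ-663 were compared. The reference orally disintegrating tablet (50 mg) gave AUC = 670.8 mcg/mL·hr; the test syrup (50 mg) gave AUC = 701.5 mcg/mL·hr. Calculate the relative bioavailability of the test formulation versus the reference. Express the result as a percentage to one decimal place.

F_rel = 104.6%

F_rel = (AUC_test/D_test) / (AUC_ref/D_ref)
      = (701.5/50) / (670.8/50)
      = 14.03 / 13.416 = 1.0458 = 104.58%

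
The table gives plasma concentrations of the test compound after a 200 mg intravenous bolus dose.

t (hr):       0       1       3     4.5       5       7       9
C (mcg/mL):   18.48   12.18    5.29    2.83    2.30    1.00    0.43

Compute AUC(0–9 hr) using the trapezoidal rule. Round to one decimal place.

AUC = 44.9 mcg/mL·hr

Trapezoidal AUC_0→9:
  [0→1]: (18.48+12.18)/2 × 1 = 15.33
  [1→3]: (12.18+5.29)/2 × 2 = 17.47
  [3→4.5]: (5.29+2.83)/2 × 1.5 = 6.09
  [4.5→5]: (2.83+2.30)/2 × 0.5 = 1.2825
  [5→7]: (2.30+1.00)/2 × 2 = 3.3
  [7→9]: (1.00+0.43)/2 × 2 = 1.43
  Sum = 44.9025 mcg/mL·hr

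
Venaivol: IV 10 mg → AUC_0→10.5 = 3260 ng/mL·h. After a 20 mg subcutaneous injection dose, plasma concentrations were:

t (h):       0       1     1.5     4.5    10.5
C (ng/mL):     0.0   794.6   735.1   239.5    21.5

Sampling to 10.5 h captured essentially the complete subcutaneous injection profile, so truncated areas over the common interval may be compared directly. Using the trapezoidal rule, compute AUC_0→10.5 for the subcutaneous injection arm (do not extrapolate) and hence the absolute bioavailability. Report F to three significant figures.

F = 0.464

Trapezoidal AUC_0→10.5 (subcutaneous injection):
  [0→1]: (0.0+794.6)/2 × 1 = 397.3
  [1→1.5]: (794.6+735.1)/2 × 0.5 = 382.425
  [1.5→4.5]: (735.1+239.5)/2 × 3 = 1461.9
  [4.5→10.5]: (239.5+21.5)/2 × 6 = 783.0
  Sum = 3024.625 ng/mL·h
F = (AUC_ev/D_ev)/(AUC_iv/D_iv) = (3024.625/20)/(3260/10) = 151.23125/326 = 0.4639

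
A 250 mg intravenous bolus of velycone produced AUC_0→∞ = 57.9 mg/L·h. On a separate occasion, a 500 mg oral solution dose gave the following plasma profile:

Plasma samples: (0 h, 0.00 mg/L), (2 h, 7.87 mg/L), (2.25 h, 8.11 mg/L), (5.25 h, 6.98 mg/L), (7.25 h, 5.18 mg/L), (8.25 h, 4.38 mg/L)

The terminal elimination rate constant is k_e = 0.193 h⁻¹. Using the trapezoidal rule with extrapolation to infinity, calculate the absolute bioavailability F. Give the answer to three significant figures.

Trapezoidal AUC_0→8.25 (oral solution):
  [0→2]: (0.00+7.87)/2 × 2 = 7.87
  [2→2.25]: (7.87+8.11)/2 × 0.25 = 1.9975
  [2.25→5.25]: (8.11+6.98)/2 × 3 = 22.635
  [5.25→7.25]: (6.98+5.18)/2 × 2 = 12.16
  [7.25→8.25]: (5.18+4.38)/2 × 1 = 4.78
  Sum = 49.4425 mg/L·h
Tail: C_last/k_e = 4.38/0.193 = 22.694
AUC_0→∞ (oral solution) = 49.4425 + 22.694 = 72.1365 mg/L·h
F = (AUC_ev/D_ev)/(AUC_iv/D_iv) = (72.1365/500)/(57.9/250) = 0.144273/0.2316 = 0.6229

F = 0.623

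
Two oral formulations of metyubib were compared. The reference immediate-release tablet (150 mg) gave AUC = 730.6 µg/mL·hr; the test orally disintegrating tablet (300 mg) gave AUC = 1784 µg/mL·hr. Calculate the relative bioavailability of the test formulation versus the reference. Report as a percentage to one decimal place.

F_rel = 122.1%

F_rel = (AUC_test/D_test) / (AUC_ref/D_ref)
      = (1784/300) / (730.6/150)
      = 5.94667 / 4.87067 = 1.2209 = 122.09%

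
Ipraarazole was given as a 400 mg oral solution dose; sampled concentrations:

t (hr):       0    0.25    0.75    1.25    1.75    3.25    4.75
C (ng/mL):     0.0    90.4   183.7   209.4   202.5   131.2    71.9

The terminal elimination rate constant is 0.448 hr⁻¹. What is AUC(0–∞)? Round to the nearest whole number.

AUC = 844 ng/mL·hr

Trapezoidal AUC_0→4.75:
  [0→0.25]: (0.0+90.4)/2 × 0.25 = 11.3
  [0.25→0.75]: (90.4+183.7)/2 × 0.5 = 68.525
  [0.75→1.25]: (183.7+209.4)/2 × 0.5 = 98.275
  [1.25→1.75]: (209.4+202.5)/2 × 0.5 = 102.975
  [1.75→3.25]: (202.5+131.2)/2 × 1.5 = 250.275
  [3.25→4.75]: (131.2+71.9)/2 × 1.5 = 152.325
  Sum = 683.675 ng/mL·hr
Extrapolated tail: C_last / k_e = 71.9 / 0.448 = 160.491
AUC_0→∞ = 683.675 + 160.491 = 844.166 ng/mL·hr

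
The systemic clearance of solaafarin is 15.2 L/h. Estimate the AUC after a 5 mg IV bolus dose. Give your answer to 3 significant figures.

AUC = 0.329 mg/L·h

AUC_0→∞ = Dose_iv / CL
        = 5 / 15.2 = 0.328947 mg/L·h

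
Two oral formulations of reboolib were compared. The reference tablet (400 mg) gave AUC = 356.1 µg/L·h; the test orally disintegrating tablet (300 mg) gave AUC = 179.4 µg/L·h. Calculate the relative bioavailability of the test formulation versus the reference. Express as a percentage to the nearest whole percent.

F_rel = 67%

F_rel = (AUC_test/D_test) / (AUC_ref/D_ref)
      = (179.4/300) / (356.1/400)
      = 0.598 / 0.89025 = 0.6717 = 67.17%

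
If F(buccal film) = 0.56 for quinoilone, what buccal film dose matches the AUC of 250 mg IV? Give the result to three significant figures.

D_buccal = 446 mg

For equal systemic exposure: F × D_ev = D_iv
D_ev = D_iv / F = 250 / 0.56 = 446.429 mg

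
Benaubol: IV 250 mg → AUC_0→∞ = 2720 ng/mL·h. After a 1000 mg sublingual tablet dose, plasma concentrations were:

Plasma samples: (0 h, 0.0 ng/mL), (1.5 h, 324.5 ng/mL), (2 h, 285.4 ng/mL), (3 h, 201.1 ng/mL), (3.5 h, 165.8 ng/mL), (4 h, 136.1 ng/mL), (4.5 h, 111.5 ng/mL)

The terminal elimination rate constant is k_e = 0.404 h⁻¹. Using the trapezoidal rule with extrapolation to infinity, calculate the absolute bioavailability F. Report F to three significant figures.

F = 0.105

Trapezoidal AUC_0→4.5 (sublingual tablet):
  [0→1.5]: (0.0+324.5)/2 × 1.5 = 243.375
  [1.5→2]: (324.5+285.4)/2 × 0.5 = 152.475
  [2→3]: (285.4+201.1)/2 × 1 = 243.25
  [3→3.5]: (201.1+165.8)/2 × 0.5 = 91.725
  [3.5→4]: (165.8+136.1)/2 × 0.5 = 75.475
  [4→4.5]: (136.1+111.5)/2 × 0.5 = 61.9
  Sum = 868.2 ng/mL·h
Tail: C_last/k_e = 111.5/0.404 = 275.990
AUC_0→∞ (sublingual tablet) = 868.2 + 275.990 = 1144.19 ng/mL·h
F = (AUC_ev/D_ev)/(AUC_iv/D_iv) = (1144.19/1000)/(2720/250) = 1.14419/10.88 = 0.1052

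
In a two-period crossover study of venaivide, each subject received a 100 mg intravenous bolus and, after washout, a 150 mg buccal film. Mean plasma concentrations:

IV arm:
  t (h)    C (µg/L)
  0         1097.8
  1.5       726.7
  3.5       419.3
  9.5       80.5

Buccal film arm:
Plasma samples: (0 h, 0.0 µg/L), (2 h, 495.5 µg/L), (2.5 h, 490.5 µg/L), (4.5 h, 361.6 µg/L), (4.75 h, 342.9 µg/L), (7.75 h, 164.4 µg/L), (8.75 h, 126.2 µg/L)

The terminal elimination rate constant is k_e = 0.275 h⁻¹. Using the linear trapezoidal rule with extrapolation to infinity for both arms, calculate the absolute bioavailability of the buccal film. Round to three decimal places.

F = 0.472

Trapezoidal AUC_0→9.5 (IV):
  [0→1.5]: (1097.8+726.7)/2 × 1.5 = 1368.375
  [1.5→3.5]: (726.7+419.3)/2 × 2 = 1146.0
  [3.5→9.5]: (419.3+80.5)/2 × 6 = 1499.4
  Sum = 4013.775 µg/L·h
IV tail: 80.5/0.275 = 292.727; AUC_iv,0→∞ = 4013.775 + 292.727 = 4306.502 µg/L·h
Trapezoidal AUC_0→8.75 (buccal film):
  [0→2]: (0.0+495.5)/2 × 2 = 495.5
  [2→2.5]: (495.5+490.5)/2 × 0.5 = 246.5
  [2.5→4.5]: (490.5+361.6)/2 × 2 = 852.1
  [4.5→4.75]: (361.6+342.9)/2 × 0.25 = 88.0625
  [4.75→7.75]: (342.9+164.4)/2 × 3 = 760.95
  [7.75→8.75]: (164.4+126.2)/2 × 1 = 145.3
  Sum = 2588.4125 µg/L·h
buccal film tail: 126.2/0.275 = 458.909; AUC_ev,0→∞ = 2588.4125 + 458.909 = 3047.3215 µg/L·h
F = (AUC_ev/D_ev)/(AUC_iv/D_iv) = (3047.3215/150)/(4306.502/100) = 20.3155/43.06502 = 0.4717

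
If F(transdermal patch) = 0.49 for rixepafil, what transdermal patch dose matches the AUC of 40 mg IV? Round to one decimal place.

For equal systemic exposure: F × D_ev = D_iv
D_ev = D_iv / F = 40 / 0.49 = 81.6327 mg

D_transdermal = 81.6 mg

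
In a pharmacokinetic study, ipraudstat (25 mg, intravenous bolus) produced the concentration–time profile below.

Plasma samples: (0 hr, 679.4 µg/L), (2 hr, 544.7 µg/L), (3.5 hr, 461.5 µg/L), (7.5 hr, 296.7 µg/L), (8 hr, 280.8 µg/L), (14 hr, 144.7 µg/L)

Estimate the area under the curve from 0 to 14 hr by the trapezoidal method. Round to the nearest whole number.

AUC = 4916 µg/L·hr

Trapezoidal AUC_0→14:
  [0→2]: (679.4+544.7)/2 × 2 = 1224.1
  [2→3.5]: (544.7+461.5)/2 × 1.5 = 754.65
  [3.5→7.5]: (461.5+296.7)/2 × 4 = 1516.4
  [7.5→8]: (296.7+280.8)/2 × 0.5 = 144.375
  [8→14]: (280.8+144.7)/2 × 6 = 1276.5
  Sum = 4916.025 µg/L·hr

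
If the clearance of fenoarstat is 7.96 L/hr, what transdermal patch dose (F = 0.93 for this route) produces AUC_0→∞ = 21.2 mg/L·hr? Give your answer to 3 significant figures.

Dose = CL × AUC_0→∞ / F
     = 7.96 × 21.2 / 0.93 = 181.454 mg

Dose = 181 mg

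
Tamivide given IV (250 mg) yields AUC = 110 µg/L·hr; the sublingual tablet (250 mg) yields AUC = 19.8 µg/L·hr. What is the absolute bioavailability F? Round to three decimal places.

F = 0.180

F = (AUC_ev / D_ev) / (AUC_iv / D_iv)
  = (19.8/250) / (110/250)
  = 0.0792 / 0.44 = 0.1800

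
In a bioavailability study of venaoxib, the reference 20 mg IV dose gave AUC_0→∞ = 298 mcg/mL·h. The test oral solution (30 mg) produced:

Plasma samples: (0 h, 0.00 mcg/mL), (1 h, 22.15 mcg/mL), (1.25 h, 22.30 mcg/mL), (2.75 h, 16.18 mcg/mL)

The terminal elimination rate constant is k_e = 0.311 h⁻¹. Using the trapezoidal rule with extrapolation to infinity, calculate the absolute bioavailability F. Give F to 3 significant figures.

F = 0.218

Trapezoidal AUC_0→2.75 (oral solution):
  [0→1]: (0.00+22.15)/2 × 1 = 11.075
  [1→1.25]: (22.15+22.30)/2 × 0.25 = 5.55625
  [1.25→2.75]: (22.30+16.18)/2 × 1.5 = 28.86
  Sum = 45.49125 mcg/mL·h
Tail: C_last/k_e = 16.18/0.311 = 52.026
AUC_0→∞ (oral solution) = 45.49125 + 52.026 = 97.51725 mcg/mL·h
F = (AUC_ev/D_ev)/(AUC_iv/D_iv) = (97.51725/30)/(298/20) = 3.250575/14.9 = 0.2182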